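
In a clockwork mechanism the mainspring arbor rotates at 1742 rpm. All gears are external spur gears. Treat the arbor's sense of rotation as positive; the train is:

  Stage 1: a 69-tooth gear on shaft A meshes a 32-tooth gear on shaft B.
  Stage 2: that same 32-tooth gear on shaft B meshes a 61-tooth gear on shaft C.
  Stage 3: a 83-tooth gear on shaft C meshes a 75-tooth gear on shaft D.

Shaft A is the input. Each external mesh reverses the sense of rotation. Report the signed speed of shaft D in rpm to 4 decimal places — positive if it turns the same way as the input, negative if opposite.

-2180.6413 rpm (opposite to input, |ω| = 2180.6413 rpm)

Stage 1 [69T→32T]: ω = 1742.0000×69/32 = 3756.1875 rpm, dir flips to −; running = −3756.1875
Stage 2 [32T→61T]: ω = 3756.1875×32/61 = 1970.4590 rpm, dir flips to +; running = +1970.4590
Stage 3 [83T→75T]: ω = 1970.4590×83/75 = 2180.6413 rpm, dir flips to −; running = −2180.6413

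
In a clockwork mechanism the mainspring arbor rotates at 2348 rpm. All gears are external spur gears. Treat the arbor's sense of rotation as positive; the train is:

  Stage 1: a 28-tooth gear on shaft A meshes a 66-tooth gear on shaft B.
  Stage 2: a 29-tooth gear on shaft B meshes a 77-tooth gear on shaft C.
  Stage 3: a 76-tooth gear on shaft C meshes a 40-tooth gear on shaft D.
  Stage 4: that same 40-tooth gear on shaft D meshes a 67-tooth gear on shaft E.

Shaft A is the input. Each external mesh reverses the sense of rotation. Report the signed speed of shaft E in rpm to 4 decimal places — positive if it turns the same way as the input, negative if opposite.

Stage 1 [28T→66T]: ω = 2348.0000×28/66 = 996.1212 rpm, dir flips to −; running = −996.1212
Stage 2 [29T→77T]: ω = 996.1212×29/77 = 375.1625 rpm, dir flips to +; running = +375.1625
Stage 3 [76T→40T]: ω = 375.1625×76/40 = 712.8088 rpm, dir flips to −; running = −712.8088
Stage 4 [40T→67T]: ω = 712.8088×40/67 = 425.5575 rpm, dir flips to +; running = +425.5575

+425.5575 rpm (same as input, |ω| = 425.5575 rpm)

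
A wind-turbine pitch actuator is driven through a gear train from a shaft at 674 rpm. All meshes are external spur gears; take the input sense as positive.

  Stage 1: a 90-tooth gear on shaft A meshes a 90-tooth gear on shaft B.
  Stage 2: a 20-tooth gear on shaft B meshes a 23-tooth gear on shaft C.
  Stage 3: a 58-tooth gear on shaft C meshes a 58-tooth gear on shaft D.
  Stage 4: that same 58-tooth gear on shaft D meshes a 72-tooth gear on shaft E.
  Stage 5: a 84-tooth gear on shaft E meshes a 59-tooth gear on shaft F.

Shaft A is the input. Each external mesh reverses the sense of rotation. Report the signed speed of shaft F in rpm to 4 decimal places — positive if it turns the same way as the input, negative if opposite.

-672.1788 rpm (opposite to input, |ω| = 672.1788 rpm)

Stage 1 [90T→90T]: ω = 674.0000×90/90 = 674.0000 rpm, dir flips to −; running = −674.0000
Stage 2 [20T→23T]: ω = 674.0000×20/23 = 586.0870 rpm, dir flips to +; running = +586.0870
Stage 3 [58T→58T]: ω = 586.0870×58/58 = 586.0870 rpm, dir flips to −; running = −586.0870
Stage 4 [58T→72T]: ω = 586.0870×58/72 = 472.1256 rpm, dir flips to +; running = +472.1256
Stage 5 [84T→59T]: ω = 472.1256×84/59 = 672.1788 rpm, dir flips to −; running = −672.1788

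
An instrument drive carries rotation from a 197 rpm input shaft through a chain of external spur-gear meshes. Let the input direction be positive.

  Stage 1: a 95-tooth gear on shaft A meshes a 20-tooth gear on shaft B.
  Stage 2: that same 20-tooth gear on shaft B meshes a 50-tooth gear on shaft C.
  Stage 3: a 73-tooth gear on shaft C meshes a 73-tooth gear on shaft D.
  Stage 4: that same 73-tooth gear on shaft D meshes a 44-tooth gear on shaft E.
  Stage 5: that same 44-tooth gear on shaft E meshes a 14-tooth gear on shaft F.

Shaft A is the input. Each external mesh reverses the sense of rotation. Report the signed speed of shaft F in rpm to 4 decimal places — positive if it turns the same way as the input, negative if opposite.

Stage 1 [95T→20T]: ω = 197.0000×95/20 = 935.7500 rpm, dir flips to −; running = −935.7500
Stage 2 [20T→50T]: ω = 935.7500×20/50 = 374.3000 rpm, dir flips to +; running = +374.3000
Stage 3 [73T→73T]: ω = 374.3000×73/73 = 374.3000 rpm, dir flips to −; running = −374.3000
Stage 4 [73T→44T]: ω = 374.3000×73/44 = 620.9977 rpm, dir flips to +; running = +620.9977
Stage 5 [44T→14T]: ω = 620.9977×44/14 = 1951.7071 rpm, dir flips to −; running = −1951.7071

-1951.7071 rpm (opposite to input, |ω| = 1951.7071 rpm)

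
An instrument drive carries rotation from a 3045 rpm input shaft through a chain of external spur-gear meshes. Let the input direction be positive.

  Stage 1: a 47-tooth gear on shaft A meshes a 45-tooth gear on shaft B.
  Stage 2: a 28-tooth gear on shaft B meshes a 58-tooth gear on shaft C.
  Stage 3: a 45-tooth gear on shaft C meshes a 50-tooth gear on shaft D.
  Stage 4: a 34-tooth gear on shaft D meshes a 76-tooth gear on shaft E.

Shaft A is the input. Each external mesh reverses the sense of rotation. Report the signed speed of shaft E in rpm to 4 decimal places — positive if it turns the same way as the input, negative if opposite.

+618.1737 rpm (same as input, |ω| = 618.1737 rpm)

Stage 1 [47T→45T]: ω = 3045.0000×47/45 = 3180.3333 rpm, dir flips to −; running = −3180.3333
Stage 2 [28T→58T]: ω = 3180.3333×28/58 = 1535.3333 rpm, dir flips to +; running = +1535.3333
Stage 3 [45T→50T]: ω = 1535.3333×45/50 = 1381.8000 rpm, dir flips to −; running = −1381.8000
Stage 4 [34T→76T]: ω = 1381.8000×34/76 = 618.1737 rpm, dir flips to +; running = +618.1737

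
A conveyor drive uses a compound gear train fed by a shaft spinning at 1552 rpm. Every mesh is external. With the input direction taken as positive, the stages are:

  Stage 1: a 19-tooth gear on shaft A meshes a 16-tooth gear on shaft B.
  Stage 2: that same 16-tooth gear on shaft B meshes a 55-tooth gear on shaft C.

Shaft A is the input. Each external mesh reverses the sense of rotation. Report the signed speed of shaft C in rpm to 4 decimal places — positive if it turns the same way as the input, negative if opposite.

+536.1455 rpm (same as input, |ω| = 536.1455 rpm)

Stage 1 [19T→16T]: ω = 1552.0000×19/16 = 1843.0000 rpm, dir flips to −; running = −1843.0000
Stage 2 [16T→55T]: ω = 1843.0000×16/55 = 536.1455 rpm, dir flips to +; running = +536.1455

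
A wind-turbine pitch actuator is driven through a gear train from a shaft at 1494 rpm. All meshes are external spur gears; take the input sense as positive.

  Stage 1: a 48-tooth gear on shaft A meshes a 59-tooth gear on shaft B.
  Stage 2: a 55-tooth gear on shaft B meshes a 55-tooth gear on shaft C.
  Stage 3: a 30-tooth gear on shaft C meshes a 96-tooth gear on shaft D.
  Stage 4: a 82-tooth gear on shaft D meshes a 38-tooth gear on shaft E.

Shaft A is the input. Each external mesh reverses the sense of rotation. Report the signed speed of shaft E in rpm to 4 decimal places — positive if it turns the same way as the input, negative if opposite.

+819.6343 rpm (same as input, |ω| = 819.6343 rpm)

Stage 1 [48T→59T]: ω = 1494.0000×48/59 = 1215.4576 rpm, dir flips to −; running = −1215.4576
Stage 2 [55T→55T]: ω = 1215.4576×55/55 = 1215.4576 rpm, dir flips to +; running = +1215.4576
Stage 3 [30T→96T]: ω = 1215.4576×30/96 = 379.8305 rpm, dir flips to −; running = −379.8305
Stage 4 [82T→38T]: ω = 379.8305×82/38 = 819.6343 rpm, dir flips to +; running = +819.6343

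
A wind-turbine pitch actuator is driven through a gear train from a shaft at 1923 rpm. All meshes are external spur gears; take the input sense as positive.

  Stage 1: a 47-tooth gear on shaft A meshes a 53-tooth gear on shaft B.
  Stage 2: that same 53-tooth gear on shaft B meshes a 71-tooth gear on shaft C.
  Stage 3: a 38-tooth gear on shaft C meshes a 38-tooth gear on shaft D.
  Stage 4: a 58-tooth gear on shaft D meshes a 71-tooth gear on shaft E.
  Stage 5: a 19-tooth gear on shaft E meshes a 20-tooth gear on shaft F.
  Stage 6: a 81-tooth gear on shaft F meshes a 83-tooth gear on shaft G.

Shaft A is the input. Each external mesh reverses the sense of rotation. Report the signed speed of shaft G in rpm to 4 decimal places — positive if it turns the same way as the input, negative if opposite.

Stage 1 [47T→53T]: ω = 1923.0000×47/53 = 1705.3019 rpm, dir flips to −; running = −1705.3019
Stage 2 [53T→71T]: ω = 1705.3019×53/71 = 1272.9718 rpm, dir flips to +; running = +1272.9718
Stage 3 [38T→38T]: ω = 1272.9718×38/38 = 1272.9718 rpm, dir flips to −; running = −1272.9718
Stage 4 [58T→71T]: ω = 1272.9718×58/71 = 1039.8925 rpm, dir flips to +; running = +1039.8925
Stage 5 [19T→20T]: ω = 1039.8925×19/20 = 987.8979 rpm, dir flips to −; running = −987.8979
Stage 6 [81T→83T]: ω = 987.8979×81/83 = 964.0931 rpm, dir flips to +; running = +964.0931

+964.0931 rpm (same as input, |ω| = 964.0931 rpm)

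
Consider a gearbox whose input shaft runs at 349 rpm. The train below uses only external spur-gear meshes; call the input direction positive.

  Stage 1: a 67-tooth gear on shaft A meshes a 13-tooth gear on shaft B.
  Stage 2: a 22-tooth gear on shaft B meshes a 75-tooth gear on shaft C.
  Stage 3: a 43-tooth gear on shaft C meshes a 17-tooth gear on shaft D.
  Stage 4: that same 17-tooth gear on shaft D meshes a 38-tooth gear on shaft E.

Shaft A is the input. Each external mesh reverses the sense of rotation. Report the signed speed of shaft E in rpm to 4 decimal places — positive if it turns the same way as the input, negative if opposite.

Stage 1 [67T→13T]: ω = 349.0000×67/13 = 1798.6923 rpm, dir flips to −; running = −1798.6923
Stage 2 [22T→75T]: ω = 1798.6923×22/75 = 527.6164 rpm, dir flips to +; running = +527.6164
Stage 3 [43T→17T]: ω = 527.6164×43/17 = 1334.5592 rpm, dir flips to −; running = −1334.5592
Stage 4 [17T→38T]: ω = 1334.5592×17/38 = 597.0396 rpm, dir flips to +; running = +597.0396

+597.0396 rpm (same as input, |ω| = 597.0396 rpm)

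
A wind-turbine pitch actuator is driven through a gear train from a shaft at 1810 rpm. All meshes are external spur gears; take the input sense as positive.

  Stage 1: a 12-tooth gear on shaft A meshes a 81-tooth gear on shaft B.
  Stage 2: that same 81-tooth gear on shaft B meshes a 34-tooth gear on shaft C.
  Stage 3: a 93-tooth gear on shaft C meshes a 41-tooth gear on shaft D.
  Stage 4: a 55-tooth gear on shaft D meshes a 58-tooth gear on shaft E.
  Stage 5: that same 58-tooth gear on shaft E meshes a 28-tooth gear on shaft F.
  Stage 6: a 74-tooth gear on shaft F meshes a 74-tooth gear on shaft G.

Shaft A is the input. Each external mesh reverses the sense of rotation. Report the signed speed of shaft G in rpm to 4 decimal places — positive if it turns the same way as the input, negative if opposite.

Stage 1 [12T→81T]: ω = 1810.0000×12/81 = 268.1481 rpm, dir flips to −; running = −268.1481
Stage 2 [81T→34T]: ω = 268.1481×81/34 = 638.8235 rpm, dir flips to +; running = +638.8235
Stage 3 [93T→41T]: ω = 638.8235×93/41 = 1449.0387 rpm, dir flips to −; running = −1449.0387
Stage 4 [55T→58T]: ω = 1449.0387×55/58 = 1374.0885 rpm, dir flips to +; running = +1374.0885
Stage 5 [58T→28T]: ω = 1374.0885×58/28 = 2846.3261 rpm, dir flips to −; running = −2846.3261
Stage 6 [74T→74T]: ω = 2846.3261×74/74 = 2846.3261 rpm, dir flips to +; running = +2846.3261

+2846.3261 rpm (same as input, |ω| = 2846.3261 rpm)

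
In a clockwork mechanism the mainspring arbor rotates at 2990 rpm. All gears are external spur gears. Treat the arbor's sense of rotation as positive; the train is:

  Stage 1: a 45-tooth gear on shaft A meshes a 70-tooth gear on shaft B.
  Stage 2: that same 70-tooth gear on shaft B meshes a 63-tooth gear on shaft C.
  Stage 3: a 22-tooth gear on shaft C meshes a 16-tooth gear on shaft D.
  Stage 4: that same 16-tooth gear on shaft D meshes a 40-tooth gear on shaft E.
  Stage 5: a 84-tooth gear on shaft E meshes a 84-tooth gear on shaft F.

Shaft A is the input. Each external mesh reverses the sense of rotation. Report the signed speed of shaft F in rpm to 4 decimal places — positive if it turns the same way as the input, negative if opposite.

-1174.6429 rpm (opposite to input, |ω| = 1174.6429 rpm)

Stage 1 [45T→70T]: ω = 2990.0000×45/70 = 1922.1429 rpm, dir flips to −; running = −1922.1429
Stage 2 [70T→63T]: ω = 1922.1429×70/63 = 2135.7143 rpm, dir flips to +; running = +2135.7143
Stage 3 [22T→16T]: ω = 2135.7143×22/16 = 2936.6071 rpm, dir flips to −; running = −2936.6071
Stage 4 [16T→40T]: ω = 2936.6071×16/40 = 1174.6429 rpm, dir flips to +; running = +1174.6429
Stage 5 [84T→84T]: ω = 1174.6429×84/84 = 1174.6429 rpm, dir flips to −; running = −1174.6429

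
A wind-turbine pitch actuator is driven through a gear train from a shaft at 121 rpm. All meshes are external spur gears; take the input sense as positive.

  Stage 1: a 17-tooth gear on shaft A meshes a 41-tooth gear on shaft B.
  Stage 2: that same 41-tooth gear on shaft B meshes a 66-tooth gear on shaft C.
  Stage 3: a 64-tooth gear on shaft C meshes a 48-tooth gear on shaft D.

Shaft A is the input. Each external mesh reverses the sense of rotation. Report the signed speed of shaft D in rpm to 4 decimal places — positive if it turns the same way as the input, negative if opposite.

Stage 1 [17T→41T]: ω = 121.0000×17/41 = 50.1707 rpm, dir flips to −; running = −50.1707
Stage 2 [41T→66T]: ω = 50.1707×41/66 = 31.1667 rpm, dir flips to +; running = +31.1667
Stage 3 [64T→48T]: ω = 31.1667×64/48 = 41.5556 rpm, dir flips to −; running = −41.5556

-41.5556 rpm (opposite to input, |ω| = 41.5556 rpm)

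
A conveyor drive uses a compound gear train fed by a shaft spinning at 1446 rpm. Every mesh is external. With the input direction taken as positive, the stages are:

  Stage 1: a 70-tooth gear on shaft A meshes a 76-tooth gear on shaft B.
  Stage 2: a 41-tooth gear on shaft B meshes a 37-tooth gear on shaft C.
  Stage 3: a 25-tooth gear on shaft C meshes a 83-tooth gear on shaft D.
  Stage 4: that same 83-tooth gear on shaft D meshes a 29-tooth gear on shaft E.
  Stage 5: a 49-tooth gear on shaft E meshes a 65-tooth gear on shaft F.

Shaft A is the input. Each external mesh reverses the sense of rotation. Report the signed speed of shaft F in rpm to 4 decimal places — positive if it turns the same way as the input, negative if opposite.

-959.0905 rpm (opposite to input, |ω| = 959.0905 rpm)

Stage 1 [70T→76T]: ω = 1446.0000×70/76 = 1331.8421 rpm, dir flips to −; running = −1331.8421
Stage 2 [41T→37T]: ω = 1331.8421×41/37 = 1475.8250 rpm, dir flips to +; running = +1475.8250
Stage 3 [25T→83T]: ω = 1475.8250×25/83 = 444.5256 rpm, dir flips to −; running = −444.5256
Stage 4 [83T→29T]: ω = 444.5256×83/29 = 1272.2630 rpm, dir flips to +; running = +1272.2630
Stage 5 [49T→65T]: ω = 1272.2630×49/65 = 959.0905 rpm, dir flips to −; running = −959.0905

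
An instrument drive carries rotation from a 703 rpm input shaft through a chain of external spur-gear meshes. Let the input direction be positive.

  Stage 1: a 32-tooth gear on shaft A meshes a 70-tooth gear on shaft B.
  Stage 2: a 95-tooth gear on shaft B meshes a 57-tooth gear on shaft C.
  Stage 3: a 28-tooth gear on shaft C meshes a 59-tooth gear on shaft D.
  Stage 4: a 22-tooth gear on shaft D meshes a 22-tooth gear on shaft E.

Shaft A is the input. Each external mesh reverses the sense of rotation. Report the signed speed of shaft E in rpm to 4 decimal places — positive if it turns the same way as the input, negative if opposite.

+254.1921 rpm (same as input, |ω| = 254.1921 rpm)

Stage 1 [32T→70T]: ω = 703.0000×32/70 = 321.3714 rpm, dir flips to −; running = −321.3714
Stage 2 [95T→57T]: ω = 321.3714×95/57 = 535.6190 rpm, dir flips to +; running = +535.6190
Stage 3 [28T→59T]: ω = 535.6190×28/59 = 254.1921 rpm, dir flips to −; running = −254.1921
Stage 4 [22T→22T]: ω = 254.1921×22/22 = 254.1921 rpm, dir flips to +; running = +254.1921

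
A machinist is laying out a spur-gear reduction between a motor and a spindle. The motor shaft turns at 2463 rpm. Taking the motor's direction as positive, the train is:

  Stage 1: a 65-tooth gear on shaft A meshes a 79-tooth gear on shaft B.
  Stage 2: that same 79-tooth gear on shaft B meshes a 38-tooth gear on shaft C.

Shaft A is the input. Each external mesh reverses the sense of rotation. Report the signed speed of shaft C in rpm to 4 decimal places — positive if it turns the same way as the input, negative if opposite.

Stage 1 [65T→79T]: ω = 2463.0000×65/79 = 2026.5190 rpm, dir flips to −; running = −2026.5190
Stage 2 [79T→38T]: ω = 2026.5190×79/38 = 4213.0263 rpm, dir flips to +; running = +4213.0263

+4213.0263 rpm (same as input, |ω| = 4213.0263 rpm)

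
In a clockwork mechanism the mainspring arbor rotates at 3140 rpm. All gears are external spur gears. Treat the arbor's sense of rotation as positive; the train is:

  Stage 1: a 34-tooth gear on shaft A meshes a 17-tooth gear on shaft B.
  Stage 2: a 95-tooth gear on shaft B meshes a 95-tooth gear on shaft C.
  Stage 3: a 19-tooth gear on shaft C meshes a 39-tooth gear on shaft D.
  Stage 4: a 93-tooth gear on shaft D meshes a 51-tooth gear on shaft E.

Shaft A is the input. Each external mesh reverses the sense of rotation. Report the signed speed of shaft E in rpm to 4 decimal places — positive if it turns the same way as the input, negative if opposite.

Stage 1 [34T→17T]: ω = 3140.0000×34/17 = 6280.0000 rpm, dir flips to −; running = −6280.0000
Stage 2 [95T→95T]: ω = 6280.0000×95/95 = 6280.0000 rpm, dir flips to +; running = +6280.0000
Stage 3 [19T→39T]: ω = 6280.0000×19/39 = 3059.4872 rpm, dir flips to −; running = −3059.4872
Stage 4 [93T→51T]: ω = 3059.4872×93/51 = 5579.0649 rpm, dir flips to +; running = +5579.0649

+5579.0649 rpm (same as input, |ω| = 5579.0649 rpm)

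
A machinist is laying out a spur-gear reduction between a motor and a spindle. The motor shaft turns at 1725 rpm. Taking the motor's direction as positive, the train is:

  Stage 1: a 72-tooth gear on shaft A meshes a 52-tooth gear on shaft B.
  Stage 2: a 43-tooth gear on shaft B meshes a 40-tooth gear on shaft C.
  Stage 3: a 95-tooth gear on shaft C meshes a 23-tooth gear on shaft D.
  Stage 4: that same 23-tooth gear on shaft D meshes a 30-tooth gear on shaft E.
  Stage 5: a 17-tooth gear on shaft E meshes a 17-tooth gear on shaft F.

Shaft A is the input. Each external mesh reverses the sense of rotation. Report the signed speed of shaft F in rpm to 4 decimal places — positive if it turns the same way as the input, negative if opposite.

Stage 1 [72T→52T]: ω = 1725.0000×72/52 = 2388.4615 rpm, dir flips to −; running = −2388.4615
Stage 2 [43T→40T]: ω = 2388.4615×43/40 = 2567.5962 rpm, dir flips to +; running = +2567.5962
Stage 3 [95T→23T]: ω = 2567.5962×95/23 = 10605.2885 rpm, dir flips to −; running = −10605.2885
Stage 4 [23T→30T]: ω = 10605.2885×23/30 = 8130.7212 rpm, dir flips to +; running = +8130.7212
Stage 5 [17T→17T]: ω = 8130.7212×17/17 = 8130.7212 rpm, dir flips to −; running = −8130.7212

-8130.7212 rpm (opposite to input, |ω| = 8130.7212 rpm)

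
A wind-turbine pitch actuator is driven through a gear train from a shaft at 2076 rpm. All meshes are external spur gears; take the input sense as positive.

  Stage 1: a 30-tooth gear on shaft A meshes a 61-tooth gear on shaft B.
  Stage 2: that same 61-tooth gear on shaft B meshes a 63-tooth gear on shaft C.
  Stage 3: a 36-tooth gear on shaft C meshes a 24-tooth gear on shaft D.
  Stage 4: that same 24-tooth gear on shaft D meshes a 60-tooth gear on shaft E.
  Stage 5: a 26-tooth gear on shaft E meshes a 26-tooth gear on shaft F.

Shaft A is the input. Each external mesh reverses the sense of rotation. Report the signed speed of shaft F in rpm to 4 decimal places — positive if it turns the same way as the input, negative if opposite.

-593.1429 rpm (opposite to input, |ω| = 593.1429 rpm)

Stage 1 [30T→61T]: ω = 2076.0000×30/61 = 1020.9836 rpm, dir flips to −; running = −1020.9836
Stage 2 [61T→63T]: ω = 1020.9836×61/63 = 988.5714 rpm, dir flips to +; running = +988.5714
Stage 3 [36T→24T]: ω = 988.5714×36/24 = 1482.8571 rpm, dir flips to −; running = −1482.8571
Stage 4 [24T→60T]: ω = 1482.8571×24/60 = 593.1429 rpm, dir flips to +; running = +593.1429
Stage 5 [26T→26T]: ω = 593.1429×26/26 = 593.1429 rpm, dir flips to −; running = −593.1429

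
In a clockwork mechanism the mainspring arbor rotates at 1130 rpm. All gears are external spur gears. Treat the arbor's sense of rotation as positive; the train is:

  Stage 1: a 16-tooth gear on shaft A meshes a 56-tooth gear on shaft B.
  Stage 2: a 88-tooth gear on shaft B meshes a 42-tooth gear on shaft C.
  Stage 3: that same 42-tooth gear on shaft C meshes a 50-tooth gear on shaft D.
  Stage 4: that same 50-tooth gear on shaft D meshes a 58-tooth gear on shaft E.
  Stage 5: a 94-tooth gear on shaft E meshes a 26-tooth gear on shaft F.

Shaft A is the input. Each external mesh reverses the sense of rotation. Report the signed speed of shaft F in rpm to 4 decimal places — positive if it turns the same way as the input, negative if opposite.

-1771.0042 rpm (opposite to input, |ω| = 1771.0042 rpm)

Stage 1 [16T→56T]: ω = 1130.0000×16/56 = 322.8571 rpm, dir flips to −; running = −322.8571
Stage 2 [88T→42T]: ω = 322.8571×88/42 = 676.4626 rpm, dir flips to +; running = +676.4626
Stage 3 [42T→50T]: ω = 676.4626×42/50 = 568.2286 rpm, dir flips to −; running = −568.2286
Stage 4 [50T→58T]: ω = 568.2286×50/58 = 489.8522 rpm, dir flips to +; running = +489.8522
Stage 5 [94T→26T]: ω = 489.8522×94/26 = 1771.0042 rpm, dir flips to −; running = −1771.0042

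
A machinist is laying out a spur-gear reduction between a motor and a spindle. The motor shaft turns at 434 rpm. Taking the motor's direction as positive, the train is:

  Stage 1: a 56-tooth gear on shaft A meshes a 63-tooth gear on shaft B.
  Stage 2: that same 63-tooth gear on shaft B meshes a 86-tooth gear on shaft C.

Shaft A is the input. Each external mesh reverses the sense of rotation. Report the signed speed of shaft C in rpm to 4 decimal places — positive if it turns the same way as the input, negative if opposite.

Stage 1 [56T→63T]: ω = 434.0000×56/63 = 385.7778 rpm, dir flips to −; running = −385.7778
Stage 2 [63T→86T]: ω = 385.7778×63/86 = 282.6047 rpm, dir flips to +; running = +282.6047

+282.6047 rpm (same as input, |ω| = 282.6047 rpm)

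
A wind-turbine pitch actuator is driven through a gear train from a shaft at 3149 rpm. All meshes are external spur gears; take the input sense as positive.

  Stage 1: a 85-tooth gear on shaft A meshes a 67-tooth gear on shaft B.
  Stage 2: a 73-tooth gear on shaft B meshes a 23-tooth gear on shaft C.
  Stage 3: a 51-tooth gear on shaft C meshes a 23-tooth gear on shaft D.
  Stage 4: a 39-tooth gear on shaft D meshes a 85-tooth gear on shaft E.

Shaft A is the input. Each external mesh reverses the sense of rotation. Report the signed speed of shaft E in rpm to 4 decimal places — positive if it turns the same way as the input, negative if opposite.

+12900.3006 rpm (same as input, |ω| = 12900.3006 rpm)

Stage 1 [85T→67T]: ω = 3149.0000×85/67 = 3995.0000 rpm, dir flips to −; running = −3995.0000
Stage 2 [73T→23T]: ω = 3995.0000×73/23 = 12679.7826 rpm, dir flips to +; running = +12679.7826
Stage 3 [51T→23T]: ω = 12679.7826×51/23 = 28116.0397 rpm, dir flips to −; running = −28116.0397
Stage 4 [39T→85T]: ω = 28116.0397×39/85 = 12900.3006 rpm, dir flips to +; running = +12900.3006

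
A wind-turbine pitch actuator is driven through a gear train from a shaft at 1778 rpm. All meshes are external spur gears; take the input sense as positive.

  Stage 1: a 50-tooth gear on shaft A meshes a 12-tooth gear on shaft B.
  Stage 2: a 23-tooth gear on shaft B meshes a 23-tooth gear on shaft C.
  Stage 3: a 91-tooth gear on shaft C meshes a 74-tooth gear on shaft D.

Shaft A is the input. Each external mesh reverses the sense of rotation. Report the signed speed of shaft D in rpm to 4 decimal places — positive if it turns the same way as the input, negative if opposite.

-9110.2477 rpm (opposite to input, |ω| = 9110.2477 rpm)

Stage 1 [50T→12T]: ω = 1778.0000×50/12 = 7408.3333 rpm, dir flips to −; running = −7408.3333
Stage 2 [23T→23T]: ω = 7408.3333×23/23 = 7408.3333 rpm, dir flips to +; running = +7408.3333
Stage 3 [91T→74T]: ω = 7408.3333×91/74 = 9110.2477 rpm, dir flips to −; running = −9110.2477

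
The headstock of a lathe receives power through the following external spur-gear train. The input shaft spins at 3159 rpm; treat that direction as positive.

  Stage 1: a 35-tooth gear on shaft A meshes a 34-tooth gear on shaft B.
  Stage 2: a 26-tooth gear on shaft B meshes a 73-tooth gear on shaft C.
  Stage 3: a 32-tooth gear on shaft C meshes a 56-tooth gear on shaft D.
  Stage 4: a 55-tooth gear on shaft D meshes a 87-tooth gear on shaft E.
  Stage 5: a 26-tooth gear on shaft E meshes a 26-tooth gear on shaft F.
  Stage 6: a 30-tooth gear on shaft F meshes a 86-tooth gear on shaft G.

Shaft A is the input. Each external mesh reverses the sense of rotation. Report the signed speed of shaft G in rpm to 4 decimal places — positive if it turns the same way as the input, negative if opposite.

+145.9545 rpm (same as input, |ω| = 145.9545 rpm)

Stage 1 [35T→34T]: ω = 3159.0000×35/34 = 3251.9118 rpm, dir flips to −; running = −3251.9118
Stage 2 [26T→73T]: ω = 3251.9118×26/73 = 1158.2151 rpm, dir flips to +; running = +1158.2151
Stage 3 [32T→56T]: ω = 1158.2151×32/56 = 661.8372 rpm, dir flips to −; running = −661.8372
Stage 4 [55T→87T]: ω = 661.8372×55/87 = 418.4028 rpm, dir flips to +; running = +418.4028
Stage 5 [26T→26T]: ω = 418.4028×26/26 = 418.4028 rpm, dir flips to −; running = −418.4028
Stage 6 [30T→86T]: ω = 418.4028×30/86 = 145.9545 rpm, dir flips to +; running = +145.9545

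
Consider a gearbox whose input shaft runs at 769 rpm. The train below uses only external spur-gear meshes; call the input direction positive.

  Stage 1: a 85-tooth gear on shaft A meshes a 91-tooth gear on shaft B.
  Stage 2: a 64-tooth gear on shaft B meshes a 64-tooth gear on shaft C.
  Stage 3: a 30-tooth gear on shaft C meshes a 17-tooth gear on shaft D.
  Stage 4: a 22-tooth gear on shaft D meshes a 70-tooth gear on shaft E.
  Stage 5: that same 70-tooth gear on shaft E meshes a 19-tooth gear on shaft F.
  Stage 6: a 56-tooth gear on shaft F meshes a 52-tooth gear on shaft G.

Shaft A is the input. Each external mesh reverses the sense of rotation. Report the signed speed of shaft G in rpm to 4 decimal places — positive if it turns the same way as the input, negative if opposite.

Stage 1 [85T→91T]: ω = 769.0000×85/91 = 718.2967 rpm, dir flips to −; running = −718.2967
Stage 2 [64T→64T]: ω = 718.2967×64/64 = 718.2967 rpm, dir flips to +; running = +718.2967
Stage 3 [30T→17T]: ω = 718.2967×30/17 = 1267.5824 rpm, dir flips to −; running = −1267.5824
Stage 4 [22T→70T]: ω = 1267.5824×22/70 = 398.3830 rpm, dir flips to +; running = +398.3830
Stage 5 [70T→19T]: ω = 398.3830×70/19 = 1467.7270 rpm, dir flips to −; running = −1467.7270
Stage 6 [56T→52T]: ω = 1467.7270×56/52 = 1580.6291 rpm, dir flips to +; running = +1580.6291

+1580.6291 rpm (same as input, |ω| = 1580.6291 rpm)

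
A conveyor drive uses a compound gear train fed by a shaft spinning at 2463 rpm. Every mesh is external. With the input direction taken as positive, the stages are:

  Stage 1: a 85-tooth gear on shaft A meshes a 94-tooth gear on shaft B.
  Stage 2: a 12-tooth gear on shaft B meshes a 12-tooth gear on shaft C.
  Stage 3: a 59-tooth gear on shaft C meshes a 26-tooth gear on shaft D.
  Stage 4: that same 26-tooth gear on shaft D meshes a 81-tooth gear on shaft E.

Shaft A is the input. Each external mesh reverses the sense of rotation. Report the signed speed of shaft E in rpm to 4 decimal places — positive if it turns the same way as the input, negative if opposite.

Stage 1 [85T→94T]: ω = 2463.0000×85/94 = 2227.1809 rpm, dir flips to −; running = −2227.1809
Stage 2 [12T→12T]: ω = 2227.1809×12/12 = 2227.1809 rpm, dir flips to +; running = +2227.1809
Stage 3 [59T→26T]: ω = 2227.1809×59/26 = 5053.9873 rpm, dir flips to −; running = −5053.9873
Stage 4 [26T→81T]: ω = 5053.9873×26/81 = 1622.2675 rpm, dir flips to +; running = +1622.2675

+1622.2675 rpm (same as input, |ω| = 1622.2675 rpm)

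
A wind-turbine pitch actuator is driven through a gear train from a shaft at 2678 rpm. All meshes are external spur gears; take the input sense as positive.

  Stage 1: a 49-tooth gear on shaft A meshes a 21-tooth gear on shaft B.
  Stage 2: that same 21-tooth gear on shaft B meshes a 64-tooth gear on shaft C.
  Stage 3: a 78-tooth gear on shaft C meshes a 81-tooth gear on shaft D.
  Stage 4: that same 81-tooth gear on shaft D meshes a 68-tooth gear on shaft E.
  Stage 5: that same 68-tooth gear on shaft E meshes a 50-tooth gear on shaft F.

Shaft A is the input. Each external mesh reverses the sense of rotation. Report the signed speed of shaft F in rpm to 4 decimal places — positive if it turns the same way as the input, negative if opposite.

Stage 1 [49T→21T]: ω = 2678.0000×49/21 = 6248.6667 rpm, dir flips to −; running = −6248.6667
Stage 2 [21T→64T]: ω = 6248.6667×21/64 = 2050.3438 rpm, dir flips to +; running = +2050.3438
Stage 3 [78T→81T]: ω = 2050.3438×78/81 = 1974.4051 rpm, dir flips to −; running = −1974.4051
Stage 4 [81T→68T]: ω = 1974.4051×81/68 = 2351.8649 rpm, dir flips to +; running = +2351.8649
Stage 5 [68T→50T]: ω = 2351.8649×68/50 = 3198.5363 rpm, dir flips to −; running = −3198.5363

-3198.5363 rpm (opposite to input, |ω| = 3198.5363 rpm)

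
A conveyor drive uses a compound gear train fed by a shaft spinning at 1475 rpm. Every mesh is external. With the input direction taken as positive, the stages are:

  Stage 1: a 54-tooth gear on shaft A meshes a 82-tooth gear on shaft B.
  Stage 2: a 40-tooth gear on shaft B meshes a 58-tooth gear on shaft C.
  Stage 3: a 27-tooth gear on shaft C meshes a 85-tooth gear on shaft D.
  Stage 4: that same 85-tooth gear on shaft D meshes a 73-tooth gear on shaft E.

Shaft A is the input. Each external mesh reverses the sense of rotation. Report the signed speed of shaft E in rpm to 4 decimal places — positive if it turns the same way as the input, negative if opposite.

+247.7678 rpm (same as input, |ω| = 247.7678 rpm)

Stage 1 [54T→82T]: ω = 1475.0000×54/82 = 971.3415 rpm, dir flips to −; running = −971.3415
Stage 2 [40T→58T]: ω = 971.3415×40/58 = 669.8907 rpm, dir flips to +; running = +669.8907
Stage 3 [27T→85T]: ω = 669.8907×27/85 = 212.7888 rpm, dir flips to −; running = −212.7888
Stage 4 [85T→73T]: ω = 212.7888×85/73 = 247.7678 rpm, dir flips to +; running = +247.7678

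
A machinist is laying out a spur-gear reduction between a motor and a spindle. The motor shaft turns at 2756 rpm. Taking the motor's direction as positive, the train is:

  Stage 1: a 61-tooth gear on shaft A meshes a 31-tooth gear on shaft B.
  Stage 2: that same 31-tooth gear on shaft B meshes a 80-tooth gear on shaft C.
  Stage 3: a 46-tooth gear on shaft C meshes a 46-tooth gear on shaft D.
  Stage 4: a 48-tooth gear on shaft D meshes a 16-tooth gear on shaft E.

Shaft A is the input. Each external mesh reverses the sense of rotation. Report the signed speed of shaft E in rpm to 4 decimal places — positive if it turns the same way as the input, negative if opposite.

Stage 1 [61T→31T]: ω = 2756.0000×61/31 = 5423.0968 rpm, dir flips to −; running = −5423.0968
Stage 2 [31T→80T]: ω = 5423.0968×31/80 = 2101.4500 rpm, dir flips to +; running = +2101.4500
Stage 3 [46T→46T]: ω = 2101.4500×46/46 = 2101.4500 rpm, dir flips to −; running = −2101.4500
Stage 4 [48T→16T]: ω = 2101.4500×48/16 = 6304.3500 rpm, dir flips to +; running = +6304.3500

+6304.3500 rpm (same as input, |ω| = 6304.3500 rpm)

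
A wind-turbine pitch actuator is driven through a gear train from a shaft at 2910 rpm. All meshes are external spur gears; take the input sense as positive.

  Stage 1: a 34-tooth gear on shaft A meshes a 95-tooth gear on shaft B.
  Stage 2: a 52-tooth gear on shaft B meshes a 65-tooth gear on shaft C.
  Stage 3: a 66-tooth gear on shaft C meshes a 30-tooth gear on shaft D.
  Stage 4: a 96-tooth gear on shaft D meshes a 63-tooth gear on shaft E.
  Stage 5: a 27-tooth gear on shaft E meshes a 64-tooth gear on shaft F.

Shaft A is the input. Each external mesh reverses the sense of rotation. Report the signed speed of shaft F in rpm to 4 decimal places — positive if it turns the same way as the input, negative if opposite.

Stage 1 [34T→95T]: ω = 2910.0000×34/95 = 1041.4737 rpm, dir flips to −; running = −1041.4737
Stage 2 [52T→65T]: ω = 1041.4737×52/65 = 833.1789 rpm, dir flips to +; running = +833.1789
Stage 3 [66T→30T]: ω = 833.1789×66/30 = 1832.9937 rpm, dir flips to −; running = −1832.9937
Stage 4 [96T→63T]: ω = 1832.9937×96/63 = 2793.1332 rpm, dir flips to +; running = +2793.1332
Stage 5 [27T→64T]: ω = 2793.1332×27/64 = 1178.3531 rpm, dir flips to −; running = −1178.3531

-1178.3531 rpm (opposite to input, |ω| = 1178.3531 rpm)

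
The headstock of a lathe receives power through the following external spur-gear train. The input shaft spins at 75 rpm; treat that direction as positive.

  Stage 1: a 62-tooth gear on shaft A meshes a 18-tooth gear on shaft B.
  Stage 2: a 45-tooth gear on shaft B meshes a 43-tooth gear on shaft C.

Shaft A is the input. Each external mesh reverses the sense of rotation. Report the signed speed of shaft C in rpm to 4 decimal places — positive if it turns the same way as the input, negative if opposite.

+270.3488 rpm (same as input, |ω| = 270.3488 rpm)

Stage 1 [62T→18T]: ω = 75.0000×62/18 = 258.3333 rpm, dir flips to −; running = −258.3333
Stage 2 [45T→43T]: ω = 258.3333×45/43 = 270.3488 rpm, dir flips to +; running = +270.3488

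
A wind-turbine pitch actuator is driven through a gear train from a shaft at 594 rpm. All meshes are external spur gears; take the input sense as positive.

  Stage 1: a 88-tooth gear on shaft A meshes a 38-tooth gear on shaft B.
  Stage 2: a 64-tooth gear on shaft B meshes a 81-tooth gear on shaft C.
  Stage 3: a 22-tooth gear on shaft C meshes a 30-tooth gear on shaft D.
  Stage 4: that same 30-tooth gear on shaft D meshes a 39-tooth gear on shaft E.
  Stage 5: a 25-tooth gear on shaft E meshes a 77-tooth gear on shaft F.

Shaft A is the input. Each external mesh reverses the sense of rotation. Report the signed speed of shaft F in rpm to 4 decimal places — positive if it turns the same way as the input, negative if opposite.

-199.0618 rpm (opposite to input, |ω| = 199.0618 rpm)

Stage 1 [88T→38T]: ω = 594.0000×88/38 = 1375.5789 rpm, dir flips to −; running = −1375.5789
Stage 2 [64T→81T]: ω = 1375.5789×64/81 = 1086.8772 rpm, dir flips to +; running = +1086.8772
Stage 3 [22T→30T]: ω = 1086.8772×22/30 = 797.0433 rpm, dir flips to −; running = −797.0433
Stage 4 [30T→39T]: ω = 797.0433×30/39 = 613.1102 rpm, dir flips to +; running = +613.1102
Stage 5 [25T→77T]: ω = 613.1102×25/77 = 199.0618 rpm, dir flips to −; running = −199.0618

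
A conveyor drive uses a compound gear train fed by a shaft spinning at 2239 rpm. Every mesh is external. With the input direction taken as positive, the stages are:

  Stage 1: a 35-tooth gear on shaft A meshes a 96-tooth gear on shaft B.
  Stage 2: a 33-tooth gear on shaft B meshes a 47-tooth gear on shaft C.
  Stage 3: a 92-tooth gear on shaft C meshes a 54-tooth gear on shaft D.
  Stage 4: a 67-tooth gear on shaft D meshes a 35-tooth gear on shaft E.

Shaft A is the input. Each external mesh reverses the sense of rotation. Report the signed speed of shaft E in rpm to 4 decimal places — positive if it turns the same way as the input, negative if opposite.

+1869.2518 rpm (same as input, |ω| = 1869.2518 rpm)

Stage 1 [35T→96T]: ω = 2239.0000×35/96 = 816.3021 rpm, dir flips to −; running = −816.3021
Stage 2 [33T→47T]: ω = 816.3021×33/47 = 573.1483 rpm, dir flips to +; running = +573.1483
Stage 3 [92T→54T]: ω = 573.1483×92/54 = 976.4748 rpm, dir flips to −; running = −976.4748
Stage 4 [67T→35T]: ω = 976.4748×67/35 = 1869.2518 rpm, dir flips to +; running = +1869.2518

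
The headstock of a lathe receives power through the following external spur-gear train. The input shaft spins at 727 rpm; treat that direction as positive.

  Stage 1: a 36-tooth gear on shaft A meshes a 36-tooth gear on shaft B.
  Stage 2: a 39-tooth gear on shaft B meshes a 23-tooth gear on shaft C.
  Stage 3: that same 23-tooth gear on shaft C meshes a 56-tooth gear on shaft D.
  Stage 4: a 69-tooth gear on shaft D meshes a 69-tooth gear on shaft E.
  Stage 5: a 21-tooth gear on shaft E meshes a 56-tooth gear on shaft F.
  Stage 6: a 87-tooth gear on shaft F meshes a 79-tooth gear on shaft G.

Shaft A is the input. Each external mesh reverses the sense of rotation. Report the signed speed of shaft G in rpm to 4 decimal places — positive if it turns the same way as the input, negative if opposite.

+209.0906 rpm (same as input, |ω| = 209.0906 rpm)

Stage 1 [36T→36T]: ω = 727.0000×36/36 = 727.0000 rpm, dir flips to −; running = −727.0000
Stage 2 [39T→23T]: ω = 727.0000×39/23 = 1232.7391 rpm, dir flips to +; running = +1232.7391
Stage 3 [23T→56T]: ω = 1232.7391×23/56 = 506.3036 rpm, dir flips to −; running = −506.3036
Stage 4 [69T→69T]: ω = 506.3036×69/69 = 506.3036 rpm, dir flips to +; running = +506.3036
Stage 5 [21T→56T]: ω = 506.3036×21/56 = 189.8638 rpm, dir flips to −; running = −189.8638
Stage 6 [87T→79T]: ω = 189.8638×87/79 = 209.0906 rpm, dir flips to +; running = +209.0906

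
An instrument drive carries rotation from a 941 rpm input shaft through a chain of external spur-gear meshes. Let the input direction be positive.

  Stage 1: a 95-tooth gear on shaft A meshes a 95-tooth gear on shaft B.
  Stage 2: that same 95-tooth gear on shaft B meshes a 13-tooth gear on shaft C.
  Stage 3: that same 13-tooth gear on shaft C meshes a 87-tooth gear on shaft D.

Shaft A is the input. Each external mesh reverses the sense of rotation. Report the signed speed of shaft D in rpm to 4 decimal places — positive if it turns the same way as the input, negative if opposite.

-1027.5287 rpm (opposite to input, |ω| = 1027.5287 rpm)

Stage 1 [95T→95T]: ω = 941.0000×95/95 = 941.0000 rpm, dir flips to −; running = −941.0000
Stage 2 [95T→13T]: ω = 941.0000×95/13 = 6876.5385 rpm, dir flips to +; running = +6876.5385
Stage 3 [13T→87T]: ω = 6876.5385×13/87 = 1027.5287 rpm, dir flips to −; running = −1027.5287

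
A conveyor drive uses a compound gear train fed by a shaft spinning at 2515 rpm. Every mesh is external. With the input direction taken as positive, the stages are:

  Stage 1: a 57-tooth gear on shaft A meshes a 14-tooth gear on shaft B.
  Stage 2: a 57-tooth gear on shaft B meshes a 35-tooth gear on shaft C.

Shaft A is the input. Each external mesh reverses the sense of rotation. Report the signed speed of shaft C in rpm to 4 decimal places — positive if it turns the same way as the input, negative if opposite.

Stage 1 [57T→14T]: ω = 2515.0000×57/14 = 10239.6429 rpm, dir flips to −; running = −10239.6429
Stage 2 [57T→35T]: ω = 10239.6429×57/35 = 16675.9898 rpm, dir flips to +; running = +16675.9898

+16675.9898 rpm (same as input, |ω| = 16675.9898 rpm)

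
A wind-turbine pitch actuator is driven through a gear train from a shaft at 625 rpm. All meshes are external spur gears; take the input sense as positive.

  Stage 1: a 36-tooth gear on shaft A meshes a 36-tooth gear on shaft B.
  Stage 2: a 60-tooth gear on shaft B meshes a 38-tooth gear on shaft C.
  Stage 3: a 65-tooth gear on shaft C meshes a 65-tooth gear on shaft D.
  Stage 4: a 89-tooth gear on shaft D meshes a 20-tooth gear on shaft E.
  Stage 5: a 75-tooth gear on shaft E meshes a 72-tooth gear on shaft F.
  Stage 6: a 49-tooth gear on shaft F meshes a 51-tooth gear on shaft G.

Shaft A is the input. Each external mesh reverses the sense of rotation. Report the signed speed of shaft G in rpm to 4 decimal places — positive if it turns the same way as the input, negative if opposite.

+4395.0352 rpm (same as input, |ω| = 4395.0352 rpm)

Stage 1 [36T→36T]: ω = 625.0000×36/36 = 625.0000 rpm, dir flips to −; running = −625.0000
Stage 2 [60T→38T]: ω = 625.0000×60/38 = 986.8421 rpm, dir flips to +; running = +986.8421
Stage 3 [65T→65T]: ω = 986.8421×65/65 = 986.8421 rpm, dir flips to −; running = −986.8421
Stage 4 [89T→20T]: ω = 986.8421×89/20 = 4391.4474 rpm, dir flips to +; running = +4391.4474
Stage 5 [75T→72T]: ω = 4391.4474×75/72 = 4574.4243 rpm, dir flips to −; running = −4574.4243
Stage 6 [49T→51T]: ω = 4574.4243×49/51 = 4395.0352 rpm, dir flips to +; running = +4395.0352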